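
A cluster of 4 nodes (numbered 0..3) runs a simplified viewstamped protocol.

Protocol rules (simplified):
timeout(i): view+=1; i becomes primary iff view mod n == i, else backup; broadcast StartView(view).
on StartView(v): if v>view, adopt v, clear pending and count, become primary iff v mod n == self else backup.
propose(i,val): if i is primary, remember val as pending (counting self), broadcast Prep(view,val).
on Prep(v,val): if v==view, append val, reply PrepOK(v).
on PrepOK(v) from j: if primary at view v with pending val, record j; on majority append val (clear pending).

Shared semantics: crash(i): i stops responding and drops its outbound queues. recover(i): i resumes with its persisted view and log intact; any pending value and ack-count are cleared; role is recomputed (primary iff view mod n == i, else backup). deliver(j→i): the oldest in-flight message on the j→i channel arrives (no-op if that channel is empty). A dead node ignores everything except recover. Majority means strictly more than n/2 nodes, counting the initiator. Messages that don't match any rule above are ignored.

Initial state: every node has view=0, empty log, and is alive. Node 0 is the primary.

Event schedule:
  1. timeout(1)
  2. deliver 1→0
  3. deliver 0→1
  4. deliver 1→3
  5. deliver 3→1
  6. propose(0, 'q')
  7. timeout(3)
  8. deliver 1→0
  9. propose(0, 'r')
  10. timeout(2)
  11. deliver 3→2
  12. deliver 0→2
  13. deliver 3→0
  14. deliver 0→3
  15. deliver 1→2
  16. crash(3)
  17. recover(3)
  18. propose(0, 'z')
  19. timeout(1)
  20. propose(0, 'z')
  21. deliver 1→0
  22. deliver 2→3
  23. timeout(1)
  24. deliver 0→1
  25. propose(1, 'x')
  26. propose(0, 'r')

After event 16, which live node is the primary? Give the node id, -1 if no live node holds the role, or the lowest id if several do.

1

1. timeout(1):  <1:prim v1 ->
2. deliver 1→0:  <0:back v1 ->
3. deliver 0→1:  nop
4. deliver 1→3:  <3:back v1 ->
5. deliver 3→1:  nop
6. propose(0,'q'):  nop
7. timeout(3):  <3:back v2 ->
8. deliver 1→0:  nop
9. propose(0,'r'):  nop
10. timeout(2):  <2:back v1 ->
11. deliver 3→2:  <2:prim v2 ->
12. deliver 0→2:  nop
13. deliver 3→0:  <0:back v2 ->
14. deliver 0→3:  nop
15. deliver 1→2:  nop
16. crash(3):  <3:✗back v2 ->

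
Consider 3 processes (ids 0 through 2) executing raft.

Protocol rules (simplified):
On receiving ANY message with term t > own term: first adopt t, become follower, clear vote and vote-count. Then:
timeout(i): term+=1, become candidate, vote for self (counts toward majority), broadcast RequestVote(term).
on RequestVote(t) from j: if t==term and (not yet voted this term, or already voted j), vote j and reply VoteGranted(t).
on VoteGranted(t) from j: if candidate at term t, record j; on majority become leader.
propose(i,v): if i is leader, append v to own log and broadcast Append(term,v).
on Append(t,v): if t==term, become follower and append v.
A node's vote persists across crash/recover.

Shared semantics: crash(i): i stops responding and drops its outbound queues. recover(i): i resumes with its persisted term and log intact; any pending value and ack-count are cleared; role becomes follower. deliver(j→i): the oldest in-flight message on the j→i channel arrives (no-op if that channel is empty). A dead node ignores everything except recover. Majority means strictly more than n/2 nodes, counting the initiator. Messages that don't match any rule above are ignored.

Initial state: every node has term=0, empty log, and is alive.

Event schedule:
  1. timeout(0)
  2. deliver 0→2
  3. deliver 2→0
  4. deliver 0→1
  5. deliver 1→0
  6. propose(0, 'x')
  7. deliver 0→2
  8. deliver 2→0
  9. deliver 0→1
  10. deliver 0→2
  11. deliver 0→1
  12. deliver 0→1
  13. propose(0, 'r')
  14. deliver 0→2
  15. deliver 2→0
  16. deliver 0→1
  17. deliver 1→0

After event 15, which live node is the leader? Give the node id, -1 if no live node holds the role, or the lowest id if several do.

0

e1 timeout(0): 0[cand,t=1,-]
e2 deliver 0→2: 2[foll,t=1,-]
e3 deliver 2→0: 0[lead,t=1,-]
e4 deliver 0→1: 1[foll,t=1,-]
e5 deliver 1→0: ·
e6 propose(0,'x'): 0[lead,t=1,x]
e7 deliver 0→2: 2[foll,t=1,x]
e8 deliver 2→0: ·
e9 deliver 0→1: 1[foll,t=1,x]
e10 deliver 0→2: ·
e11 deliver 0→1: ·
e12 deliver 0→1: ·
e13 propose(0,'r'): 0[lead,t=1,x,r]
e14 deliver 0→2: 2[foll,t=1,x,r]
e15 deliver 2→0: ·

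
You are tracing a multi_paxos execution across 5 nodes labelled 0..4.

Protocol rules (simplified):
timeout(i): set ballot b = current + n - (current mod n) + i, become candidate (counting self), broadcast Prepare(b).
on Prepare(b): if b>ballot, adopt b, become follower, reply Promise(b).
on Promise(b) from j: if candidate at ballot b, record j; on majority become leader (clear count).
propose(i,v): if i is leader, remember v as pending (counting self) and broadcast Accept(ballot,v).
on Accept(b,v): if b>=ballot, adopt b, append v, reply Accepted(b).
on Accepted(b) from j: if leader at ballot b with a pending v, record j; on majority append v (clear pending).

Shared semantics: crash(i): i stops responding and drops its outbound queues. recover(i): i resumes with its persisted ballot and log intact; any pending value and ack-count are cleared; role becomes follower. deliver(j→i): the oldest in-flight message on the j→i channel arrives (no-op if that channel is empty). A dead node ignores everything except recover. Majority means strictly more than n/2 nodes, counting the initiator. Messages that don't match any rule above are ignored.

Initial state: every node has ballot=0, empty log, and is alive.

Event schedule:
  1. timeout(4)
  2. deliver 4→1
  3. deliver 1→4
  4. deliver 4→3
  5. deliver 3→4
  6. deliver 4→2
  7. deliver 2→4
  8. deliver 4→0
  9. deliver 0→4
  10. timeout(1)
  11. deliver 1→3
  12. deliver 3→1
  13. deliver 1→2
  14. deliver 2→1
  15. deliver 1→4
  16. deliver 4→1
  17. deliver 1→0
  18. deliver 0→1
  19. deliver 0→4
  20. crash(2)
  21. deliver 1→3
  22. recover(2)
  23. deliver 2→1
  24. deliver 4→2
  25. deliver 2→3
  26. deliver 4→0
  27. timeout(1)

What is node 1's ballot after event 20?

[1] timeout(4) → N4(cand b9 [-])
[2] deliver 4→1 → N1(foll b9 [-])
[3] deliver 1→4 → ∅
[4] deliver 4→3 → N3(foll b9 [-])
[5] deliver 3→4 → N4(lead b9 [-])
[6] deliver 4→2 → N2(foll b9 [-])
[7] deliver 2→4 → ∅
[8] deliver 4→0 → N0(foll b9 [-])
[9] deliver 0→4 → ∅
[10] timeout(1) → N1(cand b11 [-])
[11] deliver 1→3 → N3(foll b11 [-])
[12] deliver 3→1 → ∅
[13] deliver 1→2 → N2(foll b11 [-])
[14] deliver 2→1 → N1(lead b11 [-])
[15] deliver 1→4 → N4(foll b11 [-])
[16] deliver 4→1 → ∅
[17] deliver 1→0 → N0(foll b11 [-])
[18] deliver 0→1 → ∅
[19] deliver 0→4 → ∅
[20] crash(2) → N2(✗foll b11 [-])

11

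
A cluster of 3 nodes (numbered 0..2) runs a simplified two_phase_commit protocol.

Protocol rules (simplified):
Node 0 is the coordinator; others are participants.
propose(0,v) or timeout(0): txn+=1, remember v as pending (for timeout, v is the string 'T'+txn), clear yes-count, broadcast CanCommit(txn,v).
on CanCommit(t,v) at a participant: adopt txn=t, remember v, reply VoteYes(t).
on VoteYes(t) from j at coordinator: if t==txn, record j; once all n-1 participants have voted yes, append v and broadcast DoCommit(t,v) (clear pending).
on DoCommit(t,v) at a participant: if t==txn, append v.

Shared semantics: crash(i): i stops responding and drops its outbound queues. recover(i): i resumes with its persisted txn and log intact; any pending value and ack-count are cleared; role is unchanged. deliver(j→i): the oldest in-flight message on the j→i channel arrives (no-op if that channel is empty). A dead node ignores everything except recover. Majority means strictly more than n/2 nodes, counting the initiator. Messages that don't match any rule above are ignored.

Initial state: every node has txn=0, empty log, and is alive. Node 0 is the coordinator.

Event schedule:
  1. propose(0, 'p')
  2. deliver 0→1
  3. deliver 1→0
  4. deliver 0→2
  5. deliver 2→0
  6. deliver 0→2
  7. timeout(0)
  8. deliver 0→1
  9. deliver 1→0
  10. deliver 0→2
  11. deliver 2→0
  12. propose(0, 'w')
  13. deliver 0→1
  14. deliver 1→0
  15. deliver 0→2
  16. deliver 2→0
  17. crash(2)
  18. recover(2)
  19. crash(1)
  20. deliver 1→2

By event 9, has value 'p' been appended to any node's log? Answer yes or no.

e1 propose(0,'p'): 0[coor,t=1,-]
e2 deliver 0→1: 1[part,t=1,-]
e3 deliver 1→0: ·
e4 deliver 0→2: 2[part,t=1,-]
e5 deliver 2→0: 0[coor,t=1,p]
e6 deliver 0→2: 2[part,t=1,p]
e7 timeout(0): 0[coor,t=2,p]
e8 deliver 0→1: 1[part,t=1,p]
e9 deliver 1→0: ·

yes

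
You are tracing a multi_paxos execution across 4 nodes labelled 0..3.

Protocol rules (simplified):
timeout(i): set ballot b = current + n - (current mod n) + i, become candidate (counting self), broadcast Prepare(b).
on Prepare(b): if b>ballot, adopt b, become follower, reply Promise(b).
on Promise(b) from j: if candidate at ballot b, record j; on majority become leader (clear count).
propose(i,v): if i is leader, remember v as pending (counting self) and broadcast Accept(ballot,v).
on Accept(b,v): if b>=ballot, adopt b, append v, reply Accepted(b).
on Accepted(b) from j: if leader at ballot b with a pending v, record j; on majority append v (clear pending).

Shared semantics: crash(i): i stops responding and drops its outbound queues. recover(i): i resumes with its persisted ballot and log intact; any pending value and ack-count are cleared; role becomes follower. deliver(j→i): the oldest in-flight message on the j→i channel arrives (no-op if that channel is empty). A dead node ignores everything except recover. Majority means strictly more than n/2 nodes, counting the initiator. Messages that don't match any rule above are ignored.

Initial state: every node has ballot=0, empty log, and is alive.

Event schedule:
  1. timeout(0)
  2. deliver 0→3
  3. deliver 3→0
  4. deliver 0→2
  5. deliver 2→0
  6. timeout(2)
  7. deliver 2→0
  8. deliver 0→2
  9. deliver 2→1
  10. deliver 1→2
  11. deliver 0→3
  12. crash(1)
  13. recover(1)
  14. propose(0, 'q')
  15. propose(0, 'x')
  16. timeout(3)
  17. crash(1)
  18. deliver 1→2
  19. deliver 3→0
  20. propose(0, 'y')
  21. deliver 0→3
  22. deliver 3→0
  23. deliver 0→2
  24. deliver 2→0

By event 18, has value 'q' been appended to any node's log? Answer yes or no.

after 1 — timeout(0): n0:cand/b4/[-]
after 2 — deliver 0→3: n3:foll/b4/[-]
after 3 — deliver 3→0: ·
after 4 — deliver 0→2: n2:foll/b4/[-]
after 5 — deliver 2→0: n0:lead/b4/[-]
after 6 — timeout(2): n2:cand/b10/[-]
after 7 — deliver 2→0: n0:foll/b10/[-]
after 8 — deliver 0→2: ·
after 9 — deliver 2→1: n1:foll/b10/[-]
after 10 — deliver 1→2: n2:lead/b10/[-]
after 11 — deliver 0→3: ·
after 12 — crash(1): n1:✗foll/b10/[-]
after 13 — recover(1): n1:foll/b10/[-]
after 14 — propose(0,'q'): ·
after 15 — propose(0,'x'): ·
after 16 — timeout(3): n3:cand/b11/[-]
after 17 — crash(1): n1:✗foll/b10/[-]
after 18 — deliver 1→2: ·

no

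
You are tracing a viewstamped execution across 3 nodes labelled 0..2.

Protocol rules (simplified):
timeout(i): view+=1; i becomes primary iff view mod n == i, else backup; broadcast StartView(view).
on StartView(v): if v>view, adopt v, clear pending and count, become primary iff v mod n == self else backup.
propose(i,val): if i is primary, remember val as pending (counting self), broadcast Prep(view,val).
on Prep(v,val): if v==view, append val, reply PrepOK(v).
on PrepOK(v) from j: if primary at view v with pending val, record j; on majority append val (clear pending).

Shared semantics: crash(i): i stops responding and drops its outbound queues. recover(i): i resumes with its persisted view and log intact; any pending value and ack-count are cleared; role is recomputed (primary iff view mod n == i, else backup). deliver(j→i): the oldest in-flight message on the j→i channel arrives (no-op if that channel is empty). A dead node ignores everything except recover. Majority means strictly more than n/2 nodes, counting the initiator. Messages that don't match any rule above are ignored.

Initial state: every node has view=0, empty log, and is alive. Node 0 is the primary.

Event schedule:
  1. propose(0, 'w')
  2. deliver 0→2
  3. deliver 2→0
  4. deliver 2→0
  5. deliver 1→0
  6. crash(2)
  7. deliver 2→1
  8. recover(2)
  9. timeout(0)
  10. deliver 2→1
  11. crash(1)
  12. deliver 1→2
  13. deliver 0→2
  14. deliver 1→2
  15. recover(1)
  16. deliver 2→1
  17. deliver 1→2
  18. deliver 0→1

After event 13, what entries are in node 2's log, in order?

e1 propose(0,'w'): ·
e2 deliver 0→2: 2[back,v=0,w]
e3 deliver 2→0: 0[prim,v=0,w]
e4 deliver 2→0: ·
e5 deliver 1→0: ·
e6 crash(2): 2[✗back,v=0,w]
e7 deliver 2→1: ·
e8 recover(2): 2[back,v=0,w]
e9 timeout(0): 0[back,v=1,w]
e10 deliver 2→1: ·
e11 crash(1): 1[✗back,v=0,-]
e12 deliver 1→2: ·
e13 deliver 0→2: 2[back,v=1,w]

w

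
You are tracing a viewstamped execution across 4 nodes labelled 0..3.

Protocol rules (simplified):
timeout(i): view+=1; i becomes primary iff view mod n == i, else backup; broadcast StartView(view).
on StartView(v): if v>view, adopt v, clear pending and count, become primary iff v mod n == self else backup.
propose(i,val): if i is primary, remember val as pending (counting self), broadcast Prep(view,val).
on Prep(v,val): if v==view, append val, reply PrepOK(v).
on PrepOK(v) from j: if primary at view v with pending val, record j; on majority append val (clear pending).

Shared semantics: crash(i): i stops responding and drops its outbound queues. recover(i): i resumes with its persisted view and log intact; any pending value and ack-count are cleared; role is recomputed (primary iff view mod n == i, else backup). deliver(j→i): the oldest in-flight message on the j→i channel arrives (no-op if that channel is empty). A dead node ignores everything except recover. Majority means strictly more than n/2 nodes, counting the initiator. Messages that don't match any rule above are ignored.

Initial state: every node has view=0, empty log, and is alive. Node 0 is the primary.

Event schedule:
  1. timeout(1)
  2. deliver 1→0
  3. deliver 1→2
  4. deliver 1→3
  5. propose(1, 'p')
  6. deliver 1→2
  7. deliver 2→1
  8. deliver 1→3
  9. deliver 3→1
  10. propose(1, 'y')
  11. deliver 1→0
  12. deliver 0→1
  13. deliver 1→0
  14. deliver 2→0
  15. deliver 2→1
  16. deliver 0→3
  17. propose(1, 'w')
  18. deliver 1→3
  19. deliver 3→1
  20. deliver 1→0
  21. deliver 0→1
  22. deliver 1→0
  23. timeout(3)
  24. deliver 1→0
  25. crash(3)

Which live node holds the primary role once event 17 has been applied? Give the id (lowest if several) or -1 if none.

1

1. timeout(1):  <1:prim v1 ->
2. deliver 1→0:  <0:back v1 ->
3. deliver 1→2:  <2:back v1 ->
4. deliver 1→3:  <3:back v1 ->
5. propose(1,'p'):  nop
6. deliver 1→2:  <2:back v1 p>
7. deliver 2→1:  nop
8. deliver 1→3:  <3:back v1 p>
9. deliver 3→1:  <1:prim v1 p>
10. propose(1,'y'):  nop
11. deliver 1→0:  <0:back v1 p>
12. deliver 0→1:  nop
13. deliver 1→0:  <0:back v1 p,y>
14. deliver 2→0:  nop
15. deliver 2→1:  nop
16. deliver 0→3:  nop
17. propose(1,'w'):  nop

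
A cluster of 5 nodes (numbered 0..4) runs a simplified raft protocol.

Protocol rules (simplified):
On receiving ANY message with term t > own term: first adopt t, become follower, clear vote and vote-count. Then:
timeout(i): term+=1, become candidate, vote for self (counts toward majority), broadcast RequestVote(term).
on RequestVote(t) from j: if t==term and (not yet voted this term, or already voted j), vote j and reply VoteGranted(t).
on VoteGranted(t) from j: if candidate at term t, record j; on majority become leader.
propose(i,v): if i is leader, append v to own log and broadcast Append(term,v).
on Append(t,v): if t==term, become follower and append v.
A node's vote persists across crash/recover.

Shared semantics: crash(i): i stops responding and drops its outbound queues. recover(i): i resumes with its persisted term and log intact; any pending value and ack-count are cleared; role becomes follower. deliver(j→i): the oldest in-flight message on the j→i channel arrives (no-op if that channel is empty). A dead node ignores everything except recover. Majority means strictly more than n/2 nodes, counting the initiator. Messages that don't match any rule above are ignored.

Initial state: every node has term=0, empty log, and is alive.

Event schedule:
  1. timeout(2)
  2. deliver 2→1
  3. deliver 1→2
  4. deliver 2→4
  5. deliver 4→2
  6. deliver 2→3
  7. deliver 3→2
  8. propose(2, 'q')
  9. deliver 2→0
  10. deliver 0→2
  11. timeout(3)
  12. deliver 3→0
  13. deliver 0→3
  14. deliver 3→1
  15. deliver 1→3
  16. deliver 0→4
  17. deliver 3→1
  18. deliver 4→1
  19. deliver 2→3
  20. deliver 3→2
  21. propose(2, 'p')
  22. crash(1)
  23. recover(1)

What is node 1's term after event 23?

2

[1] timeout(2) → N2(cand t1 [-])
[2] deliver 2→1 → N1(foll t1 [-])
[3] deliver 1→2 → ∅
[4] deliver 2→4 → N4(foll t1 [-])
[5] deliver 4→2 → N2(lead t1 [-])
[6] deliver 2→3 → N3(foll t1 [-])
[7] deliver 3→2 → ∅
[8] propose(2,'q') → N2(lead t1 [q])
[9] deliver 2→0 → N0(foll t1 [-])
[10] deliver 0→2 → ∅
[11] timeout(3) → N3(cand t2 [-])
[12] deliver 3→0 → N0(foll t2 [-])
[13] deliver 0→3 → ∅
[14] deliver 3→1 → N1(foll t2 [-])
[15] deliver 1→3 → N3(lead t2 [-])
[16] deliver 0→4 → ∅
[17] deliver 3→1 → ∅
[18] deliver 4→1 → ∅
[19] deliver 2→3 → ∅
[20] deliver 3→2 → N2(foll t2 [q])
[21] propose(2,'p') → ∅
[22] crash(1) → N1(✗foll t2 [-])
[23] recover(1) → N1(foll t2 [-])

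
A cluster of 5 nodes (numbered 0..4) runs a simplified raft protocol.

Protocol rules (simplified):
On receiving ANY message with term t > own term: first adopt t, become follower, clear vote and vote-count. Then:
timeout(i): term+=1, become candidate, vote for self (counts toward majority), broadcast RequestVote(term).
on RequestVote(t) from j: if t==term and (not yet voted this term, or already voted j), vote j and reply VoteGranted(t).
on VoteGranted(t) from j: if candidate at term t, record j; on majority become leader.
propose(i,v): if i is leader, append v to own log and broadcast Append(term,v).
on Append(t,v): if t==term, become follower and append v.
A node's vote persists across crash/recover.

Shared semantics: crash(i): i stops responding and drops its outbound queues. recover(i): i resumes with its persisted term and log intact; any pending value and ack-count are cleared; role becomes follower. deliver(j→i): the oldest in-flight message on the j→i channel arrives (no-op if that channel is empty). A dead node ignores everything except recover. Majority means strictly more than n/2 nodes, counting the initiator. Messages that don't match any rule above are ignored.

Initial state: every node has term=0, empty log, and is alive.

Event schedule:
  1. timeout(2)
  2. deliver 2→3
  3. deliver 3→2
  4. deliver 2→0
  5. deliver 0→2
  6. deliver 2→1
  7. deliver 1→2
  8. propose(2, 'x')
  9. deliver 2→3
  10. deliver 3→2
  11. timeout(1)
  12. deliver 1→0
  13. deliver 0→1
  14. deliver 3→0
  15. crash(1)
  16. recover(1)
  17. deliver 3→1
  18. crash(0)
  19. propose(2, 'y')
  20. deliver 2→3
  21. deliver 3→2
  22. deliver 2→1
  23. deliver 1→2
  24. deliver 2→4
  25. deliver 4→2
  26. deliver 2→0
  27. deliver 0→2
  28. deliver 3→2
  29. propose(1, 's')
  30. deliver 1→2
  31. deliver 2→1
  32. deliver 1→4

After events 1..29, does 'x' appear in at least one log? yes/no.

[1] timeout(2) → N2(cand t1 [-])
[2] deliver 2→3 → N3(foll t1 [-])
[3] deliver 3→2 → ∅
[4] deliver 2→0 → N0(foll t1 [-])
[5] deliver 0→2 → N2(lead t1 [-])
[6] deliver 2→1 → N1(foll t1 [-])
[7] deliver 1→2 → ∅
[8] propose(2,'x') → N2(lead t1 [x])
[9] deliver 2→3 → N3(foll t1 [x])
[10] deliver 3→2 → ∅
[11] timeout(1) → N1(cand t2 [-])
[12] deliver 1→0 → N0(foll t2 [-])
[13] deliver 0→1 → ∅
[14] deliver 3→0 → ∅
[15] crash(1) → N1(✗cand t2 [-])
[16] recover(1) → N1(foll t2 [-])
[17] deliver 3→1 → ∅
[18] crash(0) → N0(✗foll t2 [-])
[19] propose(2,'y') → N2(lead t1 [x,y])
[20] deliver 2→3 → N3(foll t1 [x,y])
[21] deliver 3→2 → ∅
[22] deliver 2→1 → ∅
[23] deliver 1→2 → ∅
[24] deliver 2→4 → N4(foll t1 [-])
[25] deliver 4→2 → ∅
[26] deliver 2→0 → ∅
[27] deliver 0→2 → ∅
[28] deliver 3→2 → ∅
[29] propose(1,'s') → ∅

yes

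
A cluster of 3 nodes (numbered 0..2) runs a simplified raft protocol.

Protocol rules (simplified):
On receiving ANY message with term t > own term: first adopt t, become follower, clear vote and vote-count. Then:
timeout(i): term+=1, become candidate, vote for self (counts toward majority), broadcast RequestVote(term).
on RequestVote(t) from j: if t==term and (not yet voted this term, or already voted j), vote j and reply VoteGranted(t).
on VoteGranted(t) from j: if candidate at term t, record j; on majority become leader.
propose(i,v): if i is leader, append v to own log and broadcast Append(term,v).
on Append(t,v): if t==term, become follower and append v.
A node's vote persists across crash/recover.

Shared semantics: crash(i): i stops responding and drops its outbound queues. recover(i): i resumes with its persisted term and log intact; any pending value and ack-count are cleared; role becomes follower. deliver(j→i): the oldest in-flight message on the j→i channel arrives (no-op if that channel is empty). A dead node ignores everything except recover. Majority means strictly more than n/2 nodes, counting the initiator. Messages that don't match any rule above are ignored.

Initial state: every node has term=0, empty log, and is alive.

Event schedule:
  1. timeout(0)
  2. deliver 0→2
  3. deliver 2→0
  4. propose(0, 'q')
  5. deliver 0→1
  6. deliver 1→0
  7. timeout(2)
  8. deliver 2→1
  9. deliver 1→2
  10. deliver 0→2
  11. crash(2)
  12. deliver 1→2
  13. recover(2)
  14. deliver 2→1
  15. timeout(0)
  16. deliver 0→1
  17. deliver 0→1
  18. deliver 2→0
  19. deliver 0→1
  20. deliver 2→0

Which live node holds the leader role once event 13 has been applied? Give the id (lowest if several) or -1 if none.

0

1. timeout(0):  <0:cand t1 ->
2. deliver 0→2:  <2:foll t1 ->
3. deliver 2→0:  <0:lead t1 ->
4. propose(0,'q'):  <0:lead t1 q>
5. deliver 0→1:  <1:foll t1 ->
6. deliver 1→0:  nop
7. timeout(2):  <2:cand t2 ->
8. deliver 2→1:  <1:foll t2 ->
9. deliver 1→2:  <2:lead t2 ->
10. deliver 0→2:  nop
11. crash(2):  <2:✗lead t2 ->
12. deliver 1→2:  nop
13. recover(2):  <2:foll t2 ->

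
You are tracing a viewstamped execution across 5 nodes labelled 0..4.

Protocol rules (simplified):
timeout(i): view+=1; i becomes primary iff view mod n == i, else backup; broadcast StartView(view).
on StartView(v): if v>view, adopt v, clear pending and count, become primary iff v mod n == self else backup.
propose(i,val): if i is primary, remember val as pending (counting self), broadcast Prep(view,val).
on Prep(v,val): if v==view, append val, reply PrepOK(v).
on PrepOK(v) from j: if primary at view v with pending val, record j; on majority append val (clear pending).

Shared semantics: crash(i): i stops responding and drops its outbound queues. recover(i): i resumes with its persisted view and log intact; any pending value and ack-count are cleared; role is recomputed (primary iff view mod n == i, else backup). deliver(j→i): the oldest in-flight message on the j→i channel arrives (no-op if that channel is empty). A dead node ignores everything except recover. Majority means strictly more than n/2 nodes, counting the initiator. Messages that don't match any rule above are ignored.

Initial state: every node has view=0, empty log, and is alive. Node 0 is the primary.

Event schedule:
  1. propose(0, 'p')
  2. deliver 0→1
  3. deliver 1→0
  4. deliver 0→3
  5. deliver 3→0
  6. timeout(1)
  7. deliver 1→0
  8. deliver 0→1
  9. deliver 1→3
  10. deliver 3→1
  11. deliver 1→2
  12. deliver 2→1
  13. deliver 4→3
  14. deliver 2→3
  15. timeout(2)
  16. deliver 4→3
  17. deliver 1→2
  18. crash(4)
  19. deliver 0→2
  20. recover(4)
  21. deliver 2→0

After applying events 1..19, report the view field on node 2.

step 1 propose(0,'p'): —
step 2 deliver 0→1: 1={back,v=0,log=p}
step 3 deliver 1→0: —
step 4 deliver 0→3: 3={back,v=0,log=p}
step 5 deliver 3→0: 0={prim,v=0,log=p}
step 6 timeout(1): 1={prim,v=1,log=p}
step 7 deliver 1→0: 0={back,v=1,log=p}
step 8 deliver 0→1: —
step 9 deliver 1→3: 3={back,v=1,log=p}
step 10 deliver 3→1: —
step 11 deliver 1→2: 2={back,v=1,log=-}
step 12 deliver 2→1: —
step 13 deliver 4→3: —
step 14 deliver 2→3: —
step 15 timeout(2): 2={prim,v=2,log=-}
step 16 deliver 4→3: —
step 17 deliver 1→2: —
step 18 crash(4): 4={✗back,v=0,log=-}
step 19 deliver 0→2: —

2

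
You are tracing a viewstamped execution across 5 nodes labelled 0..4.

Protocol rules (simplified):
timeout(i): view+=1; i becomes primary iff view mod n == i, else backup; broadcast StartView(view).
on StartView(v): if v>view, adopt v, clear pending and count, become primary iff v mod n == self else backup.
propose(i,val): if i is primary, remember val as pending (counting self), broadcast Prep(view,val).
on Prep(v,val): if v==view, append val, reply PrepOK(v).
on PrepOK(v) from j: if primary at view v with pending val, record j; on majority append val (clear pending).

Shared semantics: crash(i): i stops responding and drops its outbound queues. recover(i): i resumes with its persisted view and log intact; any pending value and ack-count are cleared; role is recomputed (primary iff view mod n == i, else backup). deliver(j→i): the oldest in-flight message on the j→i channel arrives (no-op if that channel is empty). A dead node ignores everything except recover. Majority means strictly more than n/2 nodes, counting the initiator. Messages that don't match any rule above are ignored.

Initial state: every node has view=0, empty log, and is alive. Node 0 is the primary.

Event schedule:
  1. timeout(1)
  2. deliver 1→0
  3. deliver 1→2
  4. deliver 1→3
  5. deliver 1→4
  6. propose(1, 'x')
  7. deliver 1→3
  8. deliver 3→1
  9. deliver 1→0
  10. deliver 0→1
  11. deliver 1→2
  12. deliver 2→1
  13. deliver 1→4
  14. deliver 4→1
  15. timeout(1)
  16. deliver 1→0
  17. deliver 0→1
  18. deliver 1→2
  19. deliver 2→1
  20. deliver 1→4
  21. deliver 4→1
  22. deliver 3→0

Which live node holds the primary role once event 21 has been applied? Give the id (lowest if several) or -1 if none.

2

e1 timeout(1): 1[prim,v=1,-]
e2 deliver 1→0: 0[back,v=1,-]
e3 deliver 1→2: 2[back,v=1,-]
e4 deliver 1→3: 3[back,v=1,-]
e5 deliver 1→4: 4[back,v=1,-]
e6 propose(1,'x'): ·
e7 deliver 1→3: 3[back,v=1,x]
e8 deliver 3→1: ·
e9 deliver 1→0: 0[back,v=1,x]
e10 deliver 0→1: 1[prim,v=1,x]
e11 deliver 1→2: 2[back,v=1,x]
e12 deliver 2→1: ·
e13 deliver 1→4: 4[back,v=1,x]
e14 deliver 4→1: ·
e15 timeout(1): 1[back,v=2,x]
e16 deliver 1→0: 0[back,v=2,x]
e17 deliver 0→1: ·
e18 deliver 1→2: 2[prim,v=2,x]
e19 deliver 2→1: ·
e20 deliver 1→4: 4[back,v=2,x]
e21 deliver 4→1: ·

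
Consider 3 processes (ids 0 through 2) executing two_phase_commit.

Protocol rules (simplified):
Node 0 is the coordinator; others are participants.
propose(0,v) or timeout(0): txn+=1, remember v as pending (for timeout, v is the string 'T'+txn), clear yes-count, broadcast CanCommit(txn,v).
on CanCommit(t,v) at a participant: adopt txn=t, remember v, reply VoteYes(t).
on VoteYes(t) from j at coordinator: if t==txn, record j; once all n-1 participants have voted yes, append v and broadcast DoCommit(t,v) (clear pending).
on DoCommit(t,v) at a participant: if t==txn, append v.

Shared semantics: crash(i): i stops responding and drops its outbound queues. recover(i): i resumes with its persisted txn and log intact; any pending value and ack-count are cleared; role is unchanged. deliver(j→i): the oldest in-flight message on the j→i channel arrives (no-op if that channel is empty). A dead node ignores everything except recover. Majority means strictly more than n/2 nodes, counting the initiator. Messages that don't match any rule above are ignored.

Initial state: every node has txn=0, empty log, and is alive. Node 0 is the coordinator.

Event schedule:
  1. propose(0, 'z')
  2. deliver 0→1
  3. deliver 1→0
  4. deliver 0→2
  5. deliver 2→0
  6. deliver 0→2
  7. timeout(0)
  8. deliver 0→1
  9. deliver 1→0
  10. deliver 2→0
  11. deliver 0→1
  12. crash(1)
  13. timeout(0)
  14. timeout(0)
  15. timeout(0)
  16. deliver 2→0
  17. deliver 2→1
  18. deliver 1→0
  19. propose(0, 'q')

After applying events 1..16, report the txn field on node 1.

e1 propose(0,'z'): 0[coor,t=1,-]
e2 deliver 0→1: 1[part,t=1,-]
e3 deliver 1→0: ·
e4 deliver 0→2: 2[part,t=1,-]
e5 deliver 2→0: 0[coor,t=1,z]
e6 deliver 0→2: 2[part,t=1,z]
e7 timeout(0): 0[coor,t=2,z]
e8 deliver 0→1: 1[part,t=1,z]
e9 deliver 1→0: ·
e10 deliver 2→0: ·
e11 deliver 0→1: 1[part,t=2,z]
e12 crash(1): 1[✗part,t=2,z]
e13 timeout(0): 0[coor,t=3,z]
e14 timeout(0): 0[coor,t=4,z]
e15 timeout(0): 0[coor,t=5,z]
e16 deliver 2→0: ·

2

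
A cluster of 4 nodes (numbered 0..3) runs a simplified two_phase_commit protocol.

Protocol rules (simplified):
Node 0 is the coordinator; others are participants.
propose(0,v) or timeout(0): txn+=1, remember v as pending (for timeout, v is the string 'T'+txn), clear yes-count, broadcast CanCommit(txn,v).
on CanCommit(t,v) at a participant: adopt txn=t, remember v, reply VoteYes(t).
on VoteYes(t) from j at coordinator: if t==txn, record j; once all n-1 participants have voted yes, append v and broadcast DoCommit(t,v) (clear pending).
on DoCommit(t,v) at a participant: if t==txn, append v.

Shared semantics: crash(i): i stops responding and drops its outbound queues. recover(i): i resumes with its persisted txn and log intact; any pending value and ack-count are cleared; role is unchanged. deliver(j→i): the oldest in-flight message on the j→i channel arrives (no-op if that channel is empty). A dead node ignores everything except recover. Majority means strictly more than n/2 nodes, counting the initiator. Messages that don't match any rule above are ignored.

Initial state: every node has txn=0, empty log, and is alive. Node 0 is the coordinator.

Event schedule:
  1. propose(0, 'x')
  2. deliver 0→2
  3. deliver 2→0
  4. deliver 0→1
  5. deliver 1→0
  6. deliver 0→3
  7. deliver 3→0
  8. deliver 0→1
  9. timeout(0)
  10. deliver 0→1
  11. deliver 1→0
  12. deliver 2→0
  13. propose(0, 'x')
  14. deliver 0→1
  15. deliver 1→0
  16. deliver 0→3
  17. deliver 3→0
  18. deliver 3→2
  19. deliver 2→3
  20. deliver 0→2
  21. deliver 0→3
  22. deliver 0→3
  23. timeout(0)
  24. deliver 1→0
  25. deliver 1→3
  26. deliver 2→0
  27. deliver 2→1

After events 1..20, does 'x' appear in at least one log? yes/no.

yes

after 1 — propose(0,'x'): n0:coor/t1/[-]
after 2 — deliver 0→2: n2:part/t1/[-]
after 3 — deliver 2→0: ·
after 4 — deliver 0→1: n1:part/t1/[-]
after 5 — deliver 1→0: ·
after 6 — deliver 0→3: n3:part/t1/[-]
after 7 — deliver 3→0: n0:coor/t1/[x]
after 8 — deliver 0→1: n1:part/t1/[x]
after 9 — timeout(0): n0:coor/t2/[x]
after 10 — deliver 0→1: n1:part/t2/[x]
after 11 — deliver 1→0: ·
after 12 — deliver 2→0: ·
after 13 — propose(0,'x'): n0:coor/t3/[x]
after 14 — deliver 0→1: n1:part/t3/[x]
after 15 — deliver 1→0: ·
after 16 — deliver 0→3: n3:part/t1/[x]
after 17 — deliver 3→0: ·
after 18 — deliver 3→2: ·
after 19 — deliver 2→3: ·
after 20 — deliver 0→2: n2:part/t1/[x]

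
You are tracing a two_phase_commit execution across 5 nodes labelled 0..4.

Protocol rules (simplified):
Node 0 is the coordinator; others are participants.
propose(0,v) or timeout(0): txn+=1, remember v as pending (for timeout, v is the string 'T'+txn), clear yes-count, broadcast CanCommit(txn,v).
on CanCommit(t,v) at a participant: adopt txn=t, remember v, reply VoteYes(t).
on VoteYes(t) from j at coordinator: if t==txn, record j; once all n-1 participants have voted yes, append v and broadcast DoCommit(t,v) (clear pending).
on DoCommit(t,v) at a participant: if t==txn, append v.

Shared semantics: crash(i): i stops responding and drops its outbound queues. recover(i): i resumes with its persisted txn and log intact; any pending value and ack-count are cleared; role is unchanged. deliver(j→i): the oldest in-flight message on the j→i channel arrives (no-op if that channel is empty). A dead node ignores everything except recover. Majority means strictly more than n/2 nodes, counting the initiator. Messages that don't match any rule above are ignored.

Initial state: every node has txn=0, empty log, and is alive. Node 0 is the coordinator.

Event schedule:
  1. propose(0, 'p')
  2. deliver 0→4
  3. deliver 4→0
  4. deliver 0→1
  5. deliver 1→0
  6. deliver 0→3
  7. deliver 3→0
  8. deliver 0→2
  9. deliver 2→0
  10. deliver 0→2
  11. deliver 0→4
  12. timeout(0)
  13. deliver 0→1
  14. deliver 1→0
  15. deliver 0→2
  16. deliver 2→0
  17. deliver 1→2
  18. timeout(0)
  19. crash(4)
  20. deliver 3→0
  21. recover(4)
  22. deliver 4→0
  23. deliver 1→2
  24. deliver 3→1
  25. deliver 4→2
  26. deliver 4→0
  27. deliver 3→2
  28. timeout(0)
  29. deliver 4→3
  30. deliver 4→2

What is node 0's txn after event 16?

2

step 1 propose(0,'p'): 0={coor,t=1,log=-}
step 2 deliver 0→4: 4={part,t=1,log=-}
step 3 deliver 4→0: —
step 4 deliver 0→1: 1={part,t=1,log=-}
step 5 deliver 1→0: —
step 6 deliver 0→3: 3={part,t=1,log=-}
step 7 deliver 3→0: —
step 8 deliver 0→2: 2={part,t=1,log=-}
step 9 deliver 2→0: 0={coor,t=1,log=p}
step 10 deliver 0→2: 2={part,t=1,log=p}
step 11 deliver 0→4: 4={part,t=1,log=p}
step 12 timeout(0): 0={coor,t=2,log=p}
step 13 deliver 0→1: 1={part,t=1,log=p}
step 14 deliver 1→0: —
step 15 deliver 0→2: 2={part,t=2,log=p}
step 16 deliver 2→0: —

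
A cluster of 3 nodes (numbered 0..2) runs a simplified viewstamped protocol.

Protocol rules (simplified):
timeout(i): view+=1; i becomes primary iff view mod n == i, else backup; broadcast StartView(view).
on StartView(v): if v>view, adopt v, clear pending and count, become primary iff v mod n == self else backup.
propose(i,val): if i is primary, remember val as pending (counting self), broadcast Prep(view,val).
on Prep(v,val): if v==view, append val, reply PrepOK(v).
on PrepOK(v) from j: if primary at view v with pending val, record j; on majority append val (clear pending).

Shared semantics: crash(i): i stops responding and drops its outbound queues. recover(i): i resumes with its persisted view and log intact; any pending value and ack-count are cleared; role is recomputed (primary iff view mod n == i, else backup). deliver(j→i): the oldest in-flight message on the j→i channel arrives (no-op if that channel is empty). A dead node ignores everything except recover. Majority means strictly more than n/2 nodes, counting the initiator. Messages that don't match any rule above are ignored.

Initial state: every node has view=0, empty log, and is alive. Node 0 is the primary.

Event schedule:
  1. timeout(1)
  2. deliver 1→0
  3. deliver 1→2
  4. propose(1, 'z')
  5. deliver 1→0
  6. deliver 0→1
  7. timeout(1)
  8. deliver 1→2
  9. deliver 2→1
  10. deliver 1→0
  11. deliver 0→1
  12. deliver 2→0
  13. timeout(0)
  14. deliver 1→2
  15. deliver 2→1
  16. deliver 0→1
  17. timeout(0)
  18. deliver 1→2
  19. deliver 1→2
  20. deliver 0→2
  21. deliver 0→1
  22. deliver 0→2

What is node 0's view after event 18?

4

step 1 timeout(1): 1={prim,v=1,log=-}
step 2 deliver 1→0: 0={back,v=1,log=-}
step 3 deliver 1→2: 2={back,v=1,log=-}
step 4 propose(1,'z'): —
step 5 deliver 1→0: 0={back,v=1,log=z}
step 6 deliver 0→1: 1={prim,v=1,log=z}
step 7 timeout(1): 1={back,v=2,log=z}
step 8 deliver 1→2: 2={back,v=1,log=z}
step 9 deliver 2→1: —
step 10 deliver 1→0: 0={back,v=2,log=z}
step 11 deliver 0→1: —
step 12 deliver 2→0: —
step 13 timeout(0): 0={prim,v=3,log=z}
step 14 deliver 1→2: 2={prim,v=2,log=z}
step 15 deliver 2→1: —
step 16 deliver 0→1: 1={back,v=3,log=z}
step 17 timeout(0): 0={back,v=4,log=z}
step 18 deliver 1→2: —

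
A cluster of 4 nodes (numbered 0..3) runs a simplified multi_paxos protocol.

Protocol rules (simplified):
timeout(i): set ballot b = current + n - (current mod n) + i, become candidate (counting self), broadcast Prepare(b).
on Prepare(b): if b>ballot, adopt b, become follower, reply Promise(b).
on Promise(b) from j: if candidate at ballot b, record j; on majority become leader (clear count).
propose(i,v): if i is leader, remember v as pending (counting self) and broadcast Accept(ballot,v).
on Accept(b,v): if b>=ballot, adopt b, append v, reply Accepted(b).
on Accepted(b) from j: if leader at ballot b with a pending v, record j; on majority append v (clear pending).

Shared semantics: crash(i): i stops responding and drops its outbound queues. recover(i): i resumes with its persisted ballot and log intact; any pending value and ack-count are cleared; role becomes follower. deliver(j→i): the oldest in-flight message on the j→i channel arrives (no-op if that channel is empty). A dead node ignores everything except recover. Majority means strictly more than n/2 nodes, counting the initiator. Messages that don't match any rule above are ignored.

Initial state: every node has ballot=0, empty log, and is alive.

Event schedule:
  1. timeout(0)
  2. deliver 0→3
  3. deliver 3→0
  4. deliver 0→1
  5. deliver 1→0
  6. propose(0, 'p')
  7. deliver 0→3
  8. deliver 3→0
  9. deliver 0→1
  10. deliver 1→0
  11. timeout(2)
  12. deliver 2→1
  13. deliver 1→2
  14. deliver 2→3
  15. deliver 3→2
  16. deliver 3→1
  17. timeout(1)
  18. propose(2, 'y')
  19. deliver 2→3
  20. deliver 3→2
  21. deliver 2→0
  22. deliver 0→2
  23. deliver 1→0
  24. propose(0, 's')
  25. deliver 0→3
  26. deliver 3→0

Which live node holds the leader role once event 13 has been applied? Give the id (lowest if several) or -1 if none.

step 1 timeout(0): 0={cand,b=4,log=-}
step 2 deliver 0→3: 3={foll,b=4,log=-}
step 3 deliver 3→0: —
step 4 deliver 0→1: 1={foll,b=4,log=-}
step 5 deliver 1→0: 0={lead,b=4,log=-}
step 6 propose(0,'p'): —
step 7 deliver 0→3: 3={foll,b=4,log=p}
step 8 deliver 3→0: —
step 9 deliver 0→1: 1={foll,b=4,log=p}
step 10 deliver 1→0: 0={lead,b=4,log=p}
step 11 timeout(2): 2={cand,b=6,log=-}
step 12 deliver 2→1: 1={foll,b=6,log=p}
step 13 deliver 1→2: —

0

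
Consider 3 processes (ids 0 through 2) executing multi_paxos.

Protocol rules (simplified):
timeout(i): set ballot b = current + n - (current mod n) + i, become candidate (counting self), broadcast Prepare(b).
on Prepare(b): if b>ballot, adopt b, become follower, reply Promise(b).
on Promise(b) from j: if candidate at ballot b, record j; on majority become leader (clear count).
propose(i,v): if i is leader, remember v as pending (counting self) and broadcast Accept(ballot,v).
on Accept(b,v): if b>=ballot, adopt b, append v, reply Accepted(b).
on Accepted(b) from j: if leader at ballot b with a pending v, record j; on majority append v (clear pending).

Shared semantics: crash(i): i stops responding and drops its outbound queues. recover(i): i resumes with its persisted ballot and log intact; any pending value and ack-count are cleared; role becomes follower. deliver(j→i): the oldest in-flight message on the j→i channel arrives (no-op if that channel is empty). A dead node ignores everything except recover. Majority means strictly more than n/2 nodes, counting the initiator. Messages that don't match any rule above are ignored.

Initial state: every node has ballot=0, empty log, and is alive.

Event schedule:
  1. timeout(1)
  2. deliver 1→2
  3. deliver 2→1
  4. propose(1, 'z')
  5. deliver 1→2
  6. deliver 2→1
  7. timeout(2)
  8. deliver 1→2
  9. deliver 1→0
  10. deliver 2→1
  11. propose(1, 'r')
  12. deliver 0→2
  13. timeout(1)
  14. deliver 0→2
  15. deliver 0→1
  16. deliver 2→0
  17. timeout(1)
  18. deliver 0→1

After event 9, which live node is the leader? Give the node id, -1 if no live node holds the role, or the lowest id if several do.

after 1 — timeout(1): n1:cand/b4/[-]
after 2 — deliver 1→2: n2:foll/b4/[-]
after 3 — deliver 2→1: n1:lead/b4/[-]
after 4 — propose(1,'z'): ·
after 5 — deliver 1→2: n2:foll/b4/[z]
after 6 — deliver 2→1: n1:lead/b4/[z]
after 7 — timeout(2): n2:cand/b8/[z]
after 8 — deliver 1→2: ·
after 9 — deliver 1→0: n0:foll/b4/[-]

1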